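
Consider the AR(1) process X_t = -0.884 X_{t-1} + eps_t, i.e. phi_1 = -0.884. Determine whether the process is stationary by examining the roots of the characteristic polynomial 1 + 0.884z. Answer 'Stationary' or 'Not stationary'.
\text{Stationary}

The AR(p) characteristic polynomial is P(z) = 1 + 0.884z.
Stationarity requires all roots to lie outside the unit circle, i.e. |z| > 1 for every root.
This is linear in z: 1 + (0.884) z = 0  =>  z = -1/(0.884) = -1.131222,  |z| = 1.131222.
Moduli of all roots: 1.1312.
All moduli strictly greater than 1? Yes.
Verdict: Stationary.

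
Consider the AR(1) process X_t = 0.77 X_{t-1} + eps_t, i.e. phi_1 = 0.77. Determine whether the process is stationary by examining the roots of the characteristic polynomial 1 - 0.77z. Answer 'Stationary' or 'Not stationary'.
\text{Stationary}

The AR(p) characteristic polynomial is P(z) = 1 - 0.77z.
Stationarity requires all roots to lie outside the unit circle, i.e. |z| > 1 for every root.
This is linear in z: 1 + (-0.77) z = 0  =>  z = -1/(-0.77) = 1.298701,  |z| = 1.298701.
Moduli of all roots: 1.2987.
All moduli strictly greater than 1? Yes.
Verdict: Stationary.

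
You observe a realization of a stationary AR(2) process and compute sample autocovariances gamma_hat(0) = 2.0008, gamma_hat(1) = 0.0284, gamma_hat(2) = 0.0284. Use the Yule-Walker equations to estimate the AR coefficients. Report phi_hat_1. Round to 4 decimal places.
\hat\phi_{1} = 0.0140

The Yule-Walker equations for an AR(p) process read, in matrix form,
  Gamma_p phi = r_p,   with   (Gamma_p)_{ij} = gamma(|i - j|),
                       (r_p)_i = gamma(i),   i,j = 1..p.
Substitute the sample gammas (Toeplitz matrix and right-hand side of size 2):
  Gamma_p = [[2.0008, 0.0284], [0.0284, 2.0008]]
  r_p     = [0.0284, 0.0284]
Written out:
  2.0008 phi_1 + 0.0284 phi_2 = 0.0284
  0.0284 phi_1 + 2.0008 phi_2 = 0.0284
Solve by Cramer's rule:
  det = gamma(0)^2 - gamma(1)^2 = (2.0008)^2 - (0.0284)^2 = 4.00320064 - 0.00080656 = 4.00239408
  phi_hat_1 = [gamma(1) gamma(0) - gamma(1) gamma(2)] / det = [(0.0284)(2.0008) - (0.0284)(0.0284)] / 4.00239408 = 0.05601616 / 4.00239408 = 0.014
  phi_hat_2 = [gamma(0) gamma(2) - gamma(1)^2] / det = [(2.0008)(0.0284) - (0.0284)^2] / 4.00239408 = 0.05601616 / 4.00239408 = 0.014
So phi_hat = [0.0140, 0.0140].
Therefore phi_hat_1 = 0.0140.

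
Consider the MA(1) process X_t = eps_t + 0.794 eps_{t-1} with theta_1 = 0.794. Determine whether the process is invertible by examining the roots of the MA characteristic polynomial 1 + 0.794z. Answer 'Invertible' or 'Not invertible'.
\text{Invertible}

The MA(q) characteristic polynomial is P(z) = 1 + 0.794z.
Invertibility requires all roots to lie outside the unit circle, i.e. |z| > 1 for every root.
This is linear in z: 1 + (0.794) z = 0  =>  z = -1/(0.794) = -1.259446,  |z| = 1.259446.
Moduli of all roots: 1.2594.
All moduli strictly greater than 1? Yes.
Verdict: Invertible.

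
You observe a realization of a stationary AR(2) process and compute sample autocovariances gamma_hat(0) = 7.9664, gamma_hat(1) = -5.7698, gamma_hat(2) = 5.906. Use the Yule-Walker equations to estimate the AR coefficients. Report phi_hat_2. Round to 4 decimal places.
\hat\phi_{2} = 0.4560

The Yule-Walker equations for an AR(p) process read, in matrix form,
  Gamma_p phi = r_p,   with   (Gamma_p)_{ij} = gamma(|i - j|),
                       (r_p)_i = gamma(i),   i,j = 1..p.
Substitute the sample gammas (Toeplitz matrix and right-hand side of size 2):
  Gamma_p = [[7.9664, -5.7698], [-5.7698, 7.9664]]
  r_p     = [-5.7698, 5.906]
Written out:
  7.9664 phi_1 - 5.7698 phi_2 = -5.7698
  -5.7698 phi_1 + 7.9664 phi_2 = 5.906
Solve by Cramer's rule:
  det = gamma(0)^2 - gamma(1)^2 = (7.9664)^2 - (-5.7698)^2 = 63.46352896 - 33.29059204 = 30.17293692
  phi_hat_1 = [gamma(1) gamma(0) - gamma(1) gamma(2)] / det = [(-5.7698)(7.9664) - (-5.7698)(5.906)] / 30.17293692 = -11.88809592 / 30.17293692 = -0.394
  phi_hat_2 = [gamma(0) gamma(2) - gamma(1)^2] / det = [(7.9664)(5.906) - (-5.7698)^2] / 30.17293692 = 13.75896636 / 30.17293692 = 0.456
So phi_hat = [-0.3940, 0.4560].
Therefore phi_hat_2 = 0.4560.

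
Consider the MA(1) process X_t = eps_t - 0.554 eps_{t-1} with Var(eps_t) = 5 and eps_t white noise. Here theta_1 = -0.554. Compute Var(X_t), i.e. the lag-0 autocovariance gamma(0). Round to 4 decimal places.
\gamma(0) = 6.5346

For an MA(q) process X_t = eps_t + sum_i theta_i eps_{t-i} with
Var(eps_t) = sigma^2, the variance is
  gamma(0) = sigma^2 * (1 + sum_i theta_i^2).
  sum_i theta_i^2 = (-0.554)^2 = 0.306916.
  gamma(0) = 5 * (1 + 0.306916) = 5 * 1.306916 = 6.53458, which rounds to 6.5346.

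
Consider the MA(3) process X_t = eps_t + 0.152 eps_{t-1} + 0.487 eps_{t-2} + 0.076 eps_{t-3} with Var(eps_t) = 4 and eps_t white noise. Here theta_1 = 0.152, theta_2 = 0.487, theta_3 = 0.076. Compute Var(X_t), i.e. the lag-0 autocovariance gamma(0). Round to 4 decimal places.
\gamma(0) = 5.0642

For an MA(q) process X_t = eps_t + sum_i theta_i eps_{t-i} with
Var(eps_t) = sigma^2, the variance is
  gamma(0) = sigma^2 * (1 + sum_i theta_i^2).
  sum_i theta_i^2 = (0.152)^2 + (0.487)^2 + (0.076)^2 = 0.023104 + 0.237169 + 0.005776 = 0.266049.
  gamma(0) = 4 * (1 + 0.266049) = 4 * 1.266049 = 5.064196, which rounds to 5.0642.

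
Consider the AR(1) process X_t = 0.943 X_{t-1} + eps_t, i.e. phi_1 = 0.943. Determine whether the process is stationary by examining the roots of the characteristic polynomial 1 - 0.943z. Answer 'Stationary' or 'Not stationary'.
\text{Stationary}

The AR(p) characteristic polynomial is P(z) = 1 - 0.943z.
Stationarity requires all roots to lie outside the unit circle, i.e. |z| > 1 for every root.
This is linear in z: 1 + (-0.943) z = 0  =>  z = -1/(-0.943) = 1.060445,  |z| = 1.060445.
Moduli of all roots: 1.0604.
All moduli strictly greater than 1? Yes.
Verdict: Stationary.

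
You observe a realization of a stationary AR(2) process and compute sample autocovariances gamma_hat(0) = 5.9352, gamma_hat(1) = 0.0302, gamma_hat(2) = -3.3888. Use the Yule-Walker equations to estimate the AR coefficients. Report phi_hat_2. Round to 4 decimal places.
\hat\phi_{2} = -0.5710

The Yule-Walker equations for an AR(p) process read, in matrix form,
  Gamma_p phi = r_p,   with   (Gamma_p)_{ij} = gamma(|i - j|),
                       (r_p)_i = gamma(i),   i,j = 1..p.
Substitute the sample gammas (Toeplitz matrix and right-hand side of size 2):
  Gamma_p = [[5.9352, 0.0302], [0.0302, 5.9352]]
  r_p     = [0.0302, -3.3888]
Written out:
  5.9352 phi_1 + 0.0302 phi_2 = 0.0302
  0.0302 phi_1 + 5.9352 phi_2 = -3.3888
Solve by Cramer's rule:
  det = gamma(0)^2 - gamma(1)^2 = (5.9352)^2 - (0.0302)^2 = 35.22659904 - 0.00091204 = 35.225687
  phi_hat_1 = [gamma(1) gamma(0) - gamma(1) gamma(2)] / det = [(0.0302)(5.9352) - (0.0302)(-3.3888)] / 35.225687 = 0.2815848 / 35.225687 = 0.008
  phi_hat_2 = [gamma(0) gamma(2) - gamma(1)^2] / det = [(5.9352)(-3.3888) - (0.0302)^2] / 35.225687 = -20.1141178 / 35.225687 = -0.571
So phi_hat = [0.0080, -0.5710].
Therefore phi_hat_2 = -0.5710.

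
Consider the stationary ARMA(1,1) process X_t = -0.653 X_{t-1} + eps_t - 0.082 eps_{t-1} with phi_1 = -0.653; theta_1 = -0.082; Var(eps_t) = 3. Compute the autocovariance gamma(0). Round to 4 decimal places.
\gamma(0) = 5.8255

Multiply the model equation by X_{t-k} and take expectations. With theta_0 = psi_0 = 1 and psi_j the MA(infinity) weights, this gives
  gamma(k) - sum_i phi_i gamma(k-i) = c_k,
  c_k = sigma^2 * sum_{j=k..q} theta_j psi_{j-k}   (c_k = 0 for k > q),
using gamma(-m) = gamma(m).
psi-weights needed (psi_j = theta_j + sum_i phi_i psi_{j-i}):
  psi_1 = theta_1 + phi_1 = -0.082 + (-0.653) = -0.735
Right-hand sides:
  c_0 = sigma^2 (1 + theta_1 psi_1) = 3 * (1 + (-0.082)(-0.735)) = 3 * 1.06027 = 3.18081
  c_1 = sigma^2 theta_1 = 3 * (-0.082) = -0.246
  c_2 = 0
Equations for k = 0 and k = 1 (AR order 1):
  gamma(0) = phi_1 gamma(1) + c_0
  gamma(1) = phi_1 gamma(0) + c_1
Substituting the second into the first: gamma(0) (1 - phi_1^2) = c_0 + phi_1 c_1, so
  gamma(0) = (c_0 + phi_1 c_1) / (1 - phi_1^2) = (3.18081 + (-0.653)(-0.246)) / (1 - (-0.653)^2) = 3.341448 / 0.573591 = 5.825489.
Therefore gamma(0) = 5.8255 (to 4 decimal places).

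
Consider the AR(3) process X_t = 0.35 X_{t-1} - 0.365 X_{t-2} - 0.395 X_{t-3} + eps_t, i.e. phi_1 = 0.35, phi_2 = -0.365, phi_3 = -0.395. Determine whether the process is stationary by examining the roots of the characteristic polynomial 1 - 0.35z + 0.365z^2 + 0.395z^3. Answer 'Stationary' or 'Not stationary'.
\text{Stationary}

The AR(p) characteristic polynomial is P(z) = 1 - 0.35z + 0.365z^2 + 0.395z^3.
Stationarity requires all roots to lie outside the unit circle, i.e. |z| > 1 for every root.
Degree 3: look for a simple real root z0 first, then factor out (1 - z/z0) and solve the remaining quadratic.
Testing z0 = -2: P(-2) = 1 + (-0.35)(-2) + (0.365)(-2)^2 + (0.395)(-2)^3
  = 1 + (0.7) + (1.46) + (-3.16) = 0.  So z_0 = -2 is a root, |z_0| = 2.
Divide out the factor (1 + 0.5 z) = (1 - z/z0) (since 1/z0 = -0.5):
  P(z) = (1 + 0.5 z)(1 + (-0.85) z + (0.79) z^2)
  [check: z-coef -0.85 - (-0.5) = -0.35; z^2-coef 0.79 - (-0.5)(-0.85) = 0.365; z^3-coef -(-0.5)(0.79) = 0.395.]
Remaining roots from the quadratic factor 1 + (-0.85) z + (0.79) z^2:
  Set 1 + (-0.85) z + (0.79) z^2 = 0, i.e. a z^2 + b z + c = 0 with a = 0.79, b = -0.85, c = 1.
  Discriminant D = b^2 - 4ac = (-0.85)^2 - 4*(0.79)*1 = 0.7225 - (3.16) = -2.4375.
  D < 0, so the roots are the complex-conjugate pair z = (-b +/- i sqrt(-D)) / (2a) = 0.538 +/- 0.9881i.
  For a conjugate pair |z|^2 = z * conj(z) = (product of roots) = c/a = 1/(0.79) = 1.265823, so |z| = sqrt(1.265823) = 1.1251 for both roots.
Moduli of all roots: 2.0000, 1.1251, 1.1251.
All moduli strictly greater than 1? Yes.
Verdict: Stationary.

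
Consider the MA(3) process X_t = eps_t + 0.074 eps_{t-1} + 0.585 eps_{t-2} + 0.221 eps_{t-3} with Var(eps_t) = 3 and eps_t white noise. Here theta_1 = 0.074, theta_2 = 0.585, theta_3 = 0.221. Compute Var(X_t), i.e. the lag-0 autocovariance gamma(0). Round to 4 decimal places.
\gamma(0) = 4.1896

For an MA(q) process X_t = eps_t + sum_i theta_i eps_{t-i} with
Var(eps_t) = sigma^2, the variance is
  gamma(0) = sigma^2 * (1 + sum_i theta_i^2).
  sum_i theta_i^2 = (0.074)^2 + (0.585)^2 + (0.221)^2 = 0.005476 + 0.342225 + 0.048841 = 0.396542.
  gamma(0) = 3 * (1 + 0.396542) = 3 * 1.396542 = 4.189626, which rounds to 4.1896.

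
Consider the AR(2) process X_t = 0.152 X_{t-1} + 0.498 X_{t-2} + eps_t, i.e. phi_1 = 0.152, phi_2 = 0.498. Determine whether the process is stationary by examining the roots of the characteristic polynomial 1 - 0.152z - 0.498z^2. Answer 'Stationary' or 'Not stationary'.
\text{Stationary}

The AR(p) characteristic polynomial is P(z) = 1 - 0.152z - 0.498z^2.
Stationarity requires all roots to lie outside the unit circle, i.e. |z| > 1 for every root.
Set 1 + (-0.152) z + (-0.498) z^2 = 0, i.e. a z^2 + b z + c = 0 with a = -0.498, b = -0.152, c = 1.
Discriminant D = b^2 - 4ac = (-0.152)^2 - 4*(-0.498)*1 = 0.023104 - (-1.992) = 2.015104.
D >= 0, so the roots are real: z = (-b +/- sqrt(D)) / (2a) = (0.152 +/- 1.419544) / (-0.996).
  z_1 = (0.152 + 1.419544) / (-0.996) = -1.5779,   |z_1| = 1.5779.
  z_2 = (0.152 - 1.419544) / (-0.996) = 1.2726,   |z_2| = 1.2726.
Moduli of all roots: 1.5779, 1.2726.
All moduli strictly greater than 1? Yes.
Verdict: Stationary.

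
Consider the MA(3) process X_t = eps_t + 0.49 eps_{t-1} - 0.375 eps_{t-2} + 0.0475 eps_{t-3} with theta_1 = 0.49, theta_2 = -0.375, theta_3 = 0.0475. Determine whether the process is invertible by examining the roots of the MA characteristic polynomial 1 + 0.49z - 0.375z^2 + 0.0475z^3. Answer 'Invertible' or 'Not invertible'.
\text{Invertible}

The MA(q) characteristic polynomial is P(z) = 1 + 0.49z - 0.375z^2 + 0.0475z^3.
Invertibility requires all roots to lie outside the unit circle, i.e. |z| > 1 for every root.
Degree 3: look for a simple real root z0 first, then factor out (1 - z/z0) and solve the remaining quadratic.
Testing z0 = 4: P(4) = 1 + (0.49)(4) + (-0.375)(4)^2 + (0.0475)(4)^3
  = 1 + (1.96) + (-6) + (3.04) = 0.  So z_0 = 4 is a root, |z_0| = 4.
Divide out the factor (1 - 0.25 z) = (1 - z/z0) (since 1/z0 = 0.25):
  P(z) = (1 - 0.25 z)(1 + (0.74) z + (-0.19) z^2)
  [check: z-coef 0.74 - (0.25) = 0.49; z^2-coef -0.19 - (0.25)(0.74) = -0.375; z^3-coef -(0.25)(-0.19) = 0.0475.]
Remaining roots from the quadratic factor 1 + (0.74) z + (-0.19) z^2:
  Set 1 + (0.74) z + (-0.19) z^2 = 0, i.e. a z^2 + b z + c = 0 with a = -0.19, b = 0.74, c = 1.
  Discriminant D = b^2 - 4ac = (0.74)^2 - 4*(-0.19)*1 = 0.5476 - (-0.76) = 1.3076.
  D >= 0, so the roots are real: z = (-b +/- sqrt(D)) / (2a) = (-0.74 +/- 1.143503) / (-0.38).
    z_1 = (-0.74 + 1.143503) / (-0.38) = -1.0619,   |z_1| = 1.0619.
    z_2 = (-0.74 - 1.143503) / (-0.38) = 4.9566,   |z_2| = 4.9566.
Moduli of all roots: 4.0000, 1.0619, 4.9566.
All moduli strictly greater than 1? Yes.
Verdict: Invertible.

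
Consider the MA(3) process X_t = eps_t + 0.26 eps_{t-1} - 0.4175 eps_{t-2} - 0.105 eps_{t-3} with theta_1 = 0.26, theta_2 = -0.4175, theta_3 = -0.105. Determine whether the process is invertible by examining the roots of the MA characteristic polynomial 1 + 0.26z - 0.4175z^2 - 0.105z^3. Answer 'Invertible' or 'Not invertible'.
\text{Invertible}

The MA(q) characteristic polynomial is P(z) = 1 + 0.26z - 0.4175z^2 - 0.105z^3.
Invertibility requires all roots to lie outside the unit circle, i.e. |z| > 1 for every root.
Degree 3: look for a simple real root z0 first, then factor out (1 - z/z0) and solve the remaining quadratic.
Testing z0 = -4: P(-4) = 1 + (0.26)(-4) + (-0.4175)(-4)^2 + (-0.105)(-4)^3
  = 1 + (-1.04) + (-6.68) + (6.72) = 0.  So z_0 = -4 is a root, |z_0| = 4.
Divide out the factor (1 + 0.25 z) = (1 - z/z0) (since 1/z0 = -0.25):
  P(z) = (1 + 0.25 z)(1 + (0.01) z + (-0.42) z^2)
  [check: z-coef 0.01 - (-0.25) = 0.26; z^2-coef -0.42 - (-0.25)(0.01) = -0.4175; z^3-coef -(-0.25)(-0.42) = -0.105.]
Remaining roots from the quadratic factor 1 + (0.01) z + (-0.42) z^2:
  Set 1 + (0.01) z + (-0.42) z^2 = 0, i.e. a z^2 + b z + c = 0 with a = -0.42, b = 0.01, c = 1.
  Discriminant D = b^2 - 4ac = (0.01)^2 - 4*(-0.42)*1 = 0.0001 - (-1.68) = 1.6801.
  D >= 0, so the roots are real: z = (-b +/- sqrt(D)) / (2a) = (-0.01 +/- 1.296187) / (-0.84).
    z_1 = (-0.01 + 1.296187) / (-0.84) = -1.5312,   |z_1| = 1.5312.
    z_2 = (-0.01 - 1.296187) / (-0.84) = 1.555,   |z_2| = 1.555.
Moduli of all roots: 4.0000, 1.5312, 1.5550.
All moduli strictly greater than 1? Yes.
Verdict: Invertible.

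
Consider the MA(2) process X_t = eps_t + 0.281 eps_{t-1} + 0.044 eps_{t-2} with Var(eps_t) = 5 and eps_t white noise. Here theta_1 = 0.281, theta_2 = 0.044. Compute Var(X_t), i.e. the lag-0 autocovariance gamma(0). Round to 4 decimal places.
\gamma(0) = 5.4045

For an MA(q) process X_t = eps_t + sum_i theta_i eps_{t-i} with
Var(eps_t) = sigma^2, the variance is
  gamma(0) = sigma^2 * (1 + sum_i theta_i^2).
  sum_i theta_i^2 = (0.281)^2 + (0.044)^2 = 0.078961 + 0.001936 = 0.080897.
  gamma(0) = 5 * (1 + 0.080897) = 5 * 1.080897 = 5.404485, which rounds to 5.4045.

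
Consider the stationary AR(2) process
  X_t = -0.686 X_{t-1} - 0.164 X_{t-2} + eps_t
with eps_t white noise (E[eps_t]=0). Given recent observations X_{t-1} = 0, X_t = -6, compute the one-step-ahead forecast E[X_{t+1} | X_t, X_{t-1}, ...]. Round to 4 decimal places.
E[X_{t+1} \mid \mathcal F_t] = 4.1160

For an AR(p) model X_t = c + sum_i phi_i X_{t-i} + eps_t, the
one-step-ahead conditional mean is
  E[X_{t+1} | X_t, ...] = c + sum_i phi_i X_{t+1-i}.
Substitute known values:
  E[X_{t+1} | ...] = (-0.686) * (-6) + (-0.164) * (0)
                   = 4.1160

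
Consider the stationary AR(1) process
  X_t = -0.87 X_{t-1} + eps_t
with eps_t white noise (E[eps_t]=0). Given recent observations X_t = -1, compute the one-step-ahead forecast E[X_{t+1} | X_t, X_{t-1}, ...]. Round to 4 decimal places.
E[X_{t+1} \mid \mathcal F_t] = 0.8700

For an AR(p) model X_t = c + sum_i phi_i X_{t-i} + eps_t, the
one-step-ahead conditional mean is
  E[X_{t+1} | X_t, ...] = c + sum_i phi_i X_{t+1-i}.
Substitute known values:
  E[X_{t+1} | ...] = (-0.87) * (-1)
                   = 0.8700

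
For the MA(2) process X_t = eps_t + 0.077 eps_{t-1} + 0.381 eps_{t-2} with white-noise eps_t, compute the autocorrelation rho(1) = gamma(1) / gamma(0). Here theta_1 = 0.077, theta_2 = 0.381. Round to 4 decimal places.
\rho(1) = 0.0924

For an MA(q) process with theta_0 = 1, the autocovariance is
  gamma(k) = sigma^2 * sum_{i=0..q-k} theta_i * theta_{i+k},
and rho(k) = gamma(k) / gamma(0). Sigma^2 cancels.
  numerator   = (1)*(0.077) + (0.077)*(0.381) = 0.106337.
  denominator = (1)^2 + (0.077)^2 + (0.381)^2 = 1.15109.
  rho(1) = 0.106337 / 1.15109 = 0.0924.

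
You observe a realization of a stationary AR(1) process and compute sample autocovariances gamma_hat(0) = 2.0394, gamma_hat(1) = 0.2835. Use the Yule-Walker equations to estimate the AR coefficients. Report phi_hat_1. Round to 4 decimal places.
\hat\phi_{1} = 0.1390

The Yule-Walker equations for an AR(p) process read, in matrix form,
  Gamma_p phi = r_p,   with   (Gamma_p)_{ij} = gamma(|i - j|),
                       (r_p)_i = gamma(i),   i,j = 1..p.
Substitute the sample gammas (Toeplitz matrix and right-hand side of size 1):
  Gamma_p = [[2.0394]]
  r_p     = [0.2835]
With p = 1 this is the single equation gamma(0) phi_1 = gamma(1):
  phi_hat_1 = gamma(1) / gamma(0) = 0.2835 / 2.0394 = 0.1390.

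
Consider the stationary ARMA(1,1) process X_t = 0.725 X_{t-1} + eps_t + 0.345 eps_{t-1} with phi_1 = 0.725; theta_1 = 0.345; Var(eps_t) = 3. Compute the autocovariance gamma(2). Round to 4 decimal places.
\gamma(2) = 6.1330

Multiply the model equation by X_{t-k} and take expectations. With theta_0 = psi_0 = 1 and psi_j the MA(infinity) weights, this gives
  gamma(k) - sum_i phi_i gamma(k-i) = c_k,
  c_k = sigma^2 * sum_{j=k..q} theta_j psi_{j-k}   (c_k = 0 for k > q),
using gamma(-m) = gamma(m).
psi-weights needed (psi_j = theta_j + sum_i phi_i psi_{j-i}):
  psi_1 = theta_1 + phi_1 = 0.345 + (0.725) = 1.07
Right-hand sides:
  c_0 = sigma^2 (1 + theta_1 psi_1) = 3 * (1 + (0.345)(1.07)) = 3 * 1.36915 = 4.10745
  c_1 = sigma^2 theta_1 = 3 * (0.345) = 1.035
  c_2 = 0
Equations for k = 0 and k = 1 (AR order 1):
  gamma(0) = phi_1 gamma(1) + c_0
  gamma(1) = phi_1 gamma(0) + c_1
Substituting the second into the first: gamma(0) (1 - phi_1^2) = c_0 + phi_1 c_1, so
  gamma(0) = (c_0 + phi_1 c_1) / (1 - phi_1^2) = (4.10745 + (0.725)(1.035)) / (1 - (0.725)^2) = 4.857825 / 0.474375 = 10.240474.
  gamma(1) = phi_1 gamma(0) + c_1 = (0.725)(10.240474) + (1.035) = 8.459344.
For k = 2 (> q): gamma(2) = phi_1 gamma(1) = (0.725)(8.459344) = 6.133024.
Therefore gamma(2) = 6.1330 (to 4 decimal places).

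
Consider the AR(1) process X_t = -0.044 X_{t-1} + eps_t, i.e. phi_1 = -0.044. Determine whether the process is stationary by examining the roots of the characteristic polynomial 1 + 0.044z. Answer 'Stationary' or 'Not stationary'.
\text{Stationary}

The AR(p) characteristic polynomial is P(z) = 1 + 0.044z.
Stationarity requires all roots to lie outside the unit circle, i.e. |z| > 1 for every root.
This is linear in z: 1 + (0.044) z = 0  =>  z = -1/(0.044) = -22.727273,  |z| = 22.727273.
Moduli of all roots: 22.7273.
All moduli strictly greater than 1? Yes.
Verdict: Stationary.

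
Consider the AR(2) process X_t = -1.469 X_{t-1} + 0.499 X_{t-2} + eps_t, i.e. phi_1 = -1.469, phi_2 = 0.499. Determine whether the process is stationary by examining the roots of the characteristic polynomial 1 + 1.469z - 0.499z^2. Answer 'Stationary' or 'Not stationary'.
\text{Not stationary}

The AR(p) characteristic polynomial is P(z) = 1 + 1.469z - 0.499z^2.
Stationarity requires all roots to lie outside the unit circle, i.e. |z| > 1 for every root.
Set 1 + (1.469) z + (-0.499) z^2 = 0, i.e. a z^2 + b z + c = 0 with a = -0.499, b = 1.469, c = 1.
Discriminant D = b^2 - 4ac = (1.469)^2 - 4*(-0.499)*1 = 2.157961 - (-1.996) = 4.153961.
D >= 0, so the roots are real: z = (-b +/- sqrt(D)) / (2a) = (-1.469 +/- 2.038127) / (-0.998).
  z_1 = (-1.469 + 2.038127) / (-0.998) = -0.5703,   |z_1| = 0.5703.
  z_2 = (-1.469 - 2.038127) / (-0.998) = 3.5142,   |z_2| = 3.5142.
Moduli of all roots: 0.5703, 3.5142.
All moduli strictly greater than 1? No.
Verdict: Not stationary.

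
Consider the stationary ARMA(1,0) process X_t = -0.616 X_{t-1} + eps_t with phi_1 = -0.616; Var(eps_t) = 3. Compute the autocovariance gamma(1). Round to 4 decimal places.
\gamma(1) = -2.9780

Multiply the model equation by X_{t-k} and take expectations. With theta_0 = psi_0 = 1 and psi_j the MA(infinity) weights, this gives
  gamma(k) - sum_i phi_i gamma(k-i) = c_k,
  c_k = sigma^2 * sum_{j=k..q} theta_j psi_{j-k}   (c_k = 0 for k > q),
using gamma(-m) = gamma(m).
Pure AR (q = 0): c_0 = sigma^2 = 3, c_k = 0 for k >= 1.
Equations for k = 0 and k = 1 (AR order 1):
  gamma(0) = phi_1 gamma(1) + c_0
  gamma(1) = phi_1 gamma(0) + c_1
Substituting the second into the first: gamma(0) (1 - phi_1^2) = c_0 + phi_1 c_1, so
  gamma(0) = c_0 / (1 - phi_1^2) = 3 / (1 - (-0.616)^2) = 3 / 0.620544 = 4.834468.
  gamma(1) = phi_1 gamma(0) = (-0.616)(4.834468) = -2.978032.
Therefore gamma(1) = -2.9780 (to 4 decimal places).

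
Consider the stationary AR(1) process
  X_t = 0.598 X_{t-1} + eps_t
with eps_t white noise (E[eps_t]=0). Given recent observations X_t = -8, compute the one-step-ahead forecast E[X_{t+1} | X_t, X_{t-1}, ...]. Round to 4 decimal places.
E[X_{t+1} \mid \mathcal F_t] = -4.7840

For an AR(p) model X_t = c + sum_i phi_i X_{t-i} + eps_t, the
one-step-ahead conditional mean is
  E[X_{t+1} | X_t, ...] = c + sum_i phi_i X_{t+1-i}.
Substitute known values:
  E[X_{t+1} | ...] = (0.598) * (-8)
                   = -4.7840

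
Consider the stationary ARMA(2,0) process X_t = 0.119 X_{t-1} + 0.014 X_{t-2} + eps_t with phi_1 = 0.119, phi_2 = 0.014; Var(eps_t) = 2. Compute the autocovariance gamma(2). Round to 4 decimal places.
\gamma(2) = 0.0576

Multiply the model equation by X_{t-k} and take expectations. With theta_0 = psi_0 = 1 and psi_j the MA(infinity) weights, this gives
  gamma(k) - sum_i phi_i gamma(k-i) = c_k,
  c_k = sigma^2 * sum_{j=k..q} theta_j psi_{j-k}   (c_k = 0 for k > q),
using gamma(-m) = gamma(m).
Pure AR (q = 0): c_0 = sigma^2 = 2, c_k = 0 for k >= 1.
Equations for k = 0, 1, 2 (AR order 2, c_2 = 0):
  (E0) gamma(0) = phi_1 gamma(1) + phi_2 gamma(2) + c_0
  (E1) gamma(1) = phi_1 gamma(0) + phi_2 gamma(1) + c_1
  (E2) gamma(2) = phi_1 gamma(1) + phi_2 gamma(0)
From (E1): gamma(1) = A gamma(0) + B with
  A = phi_1 / (1 - phi_2) = 0.119 / 0.986 = 0.12069,   B = c_1 / (1 - phi_2) = 0 / 0.986 = 0.
Insert (E2) into (E0): gamma(0) (1 - phi_2^2) = phi_1 (1 + phi_2) gamma(1) + c_0.
  phi_1 (1 + phi_2) = (0.119)(1.014) = 0.120666,   1 - phi_2^2 = 0.999804.
Replace gamma(1) by A gamma(0) + B and collect gamma(0):
  gamma(0) [0.999804 - (0.120666)(0.12069)] = c_0 = 2
  gamma(0) * 0.985241 = 2
  gamma(0) = 2 / 0.985241 = 2.02996.
  gamma(1) = A gamma(0) = (0.12069)(2.02996) = 0.244995.
  gamma(2) = phi_1 gamma(1) + phi_2 gamma(0) = (0.119)(0.244995) + (0.014)(2.02996) = 0.057574.
Therefore gamma(2) = 0.0576 (to 4 decimal places).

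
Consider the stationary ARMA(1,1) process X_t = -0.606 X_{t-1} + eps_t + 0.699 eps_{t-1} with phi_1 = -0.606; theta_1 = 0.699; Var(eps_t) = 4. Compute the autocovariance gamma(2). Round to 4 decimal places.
\gamma(2) = -0.2054

Multiply the model equation by X_{t-k} and take expectations. With theta_0 = psi_0 = 1 and psi_j the MA(infinity) weights, this gives
  gamma(k) - sum_i phi_i gamma(k-i) = c_k,
  c_k = sigma^2 * sum_{j=k..q} theta_j psi_{j-k}   (c_k = 0 for k > q),
using gamma(-m) = gamma(m).
psi-weights needed (psi_j = theta_j + sum_i phi_i psi_{j-i}):
  psi_1 = theta_1 + phi_1 = 0.699 + (-0.606) = 0.093
Right-hand sides:
  c_0 = sigma^2 (1 + theta_1 psi_1) = 4 * (1 + (0.699)(0.093)) = 4 * 1.065007 = 4.260028
  c_1 = sigma^2 theta_1 = 4 * (0.699) = 2.796
  c_2 = 0
Equations for k = 0 and k = 1 (AR order 1):
  gamma(0) = phi_1 gamma(1) + c_0
  gamma(1) = phi_1 gamma(0) + c_1
Substituting the second into the first: gamma(0) (1 - phi_1^2) = c_0 + phi_1 c_1, so
  gamma(0) = (c_0 + phi_1 c_1) / (1 - phi_1^2) = (4.260028 + (-0.606)(2.796)) / (1 - (-0.606)^2) = 2.565652 / 0.632764 = 4.054674.
  gamma(1) = phi_1 gamma(0) + c_1 = (-0.606)(4.054674) + (2.796) = 0.338867.
For k = 2 (> q): gamma(2) = phi_1 gamma(1) = (-0.606)(0.338867) = -0.205354.
Therefore gamma(2) = -0.2054 (to 4 decimal places).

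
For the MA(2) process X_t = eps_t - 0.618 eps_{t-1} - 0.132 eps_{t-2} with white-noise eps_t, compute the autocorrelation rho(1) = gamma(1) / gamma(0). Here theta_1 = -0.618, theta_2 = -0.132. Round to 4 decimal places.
\rho(1) = -0.3833

For an MA(q) process with theta_0 = 1, the autocovariance is
  gamma(k) = sigma^2 * sum_{i=0..q-k} theta_i * theta_{i+k},
and rho(k) = gamma(k) / gamma(0). Sigma^2 cancels.
  numerator   = (1)*(-0.618) + (-0.618)*(-0.132) = -0.536424.
  denominator = (1)^2 + (-0.618)^2 + (-0.132)^2 = 1.399348.
  rho(1) = -0.536424 / 1.399348 = -0.3833.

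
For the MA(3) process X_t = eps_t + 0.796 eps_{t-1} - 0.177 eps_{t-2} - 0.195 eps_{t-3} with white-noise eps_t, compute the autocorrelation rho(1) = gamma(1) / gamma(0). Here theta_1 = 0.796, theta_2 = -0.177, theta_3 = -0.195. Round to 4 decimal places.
\rho(1) = 0.4050

For an MA(q) process with theta_0 = 1, the autocovariance is
  gamma(k) = sigma^2 * sum_{i=0..q-k} theta_i * theta_{i+k},
and rho(k) = gamma(k) / gamma(0). Sigma^2 cancels.
  numerator   = (1)*(0.796) + (0.796)*(-0.177) + (-0.177)*(-0.195) = 0.689623.
  denominator = (1)^2 + (0.796)^2 + (-0.177)^2 + (-0.195)^2 = 1.70297.
  rho(1) = 0.689623 / 1.70297 = 0.4050.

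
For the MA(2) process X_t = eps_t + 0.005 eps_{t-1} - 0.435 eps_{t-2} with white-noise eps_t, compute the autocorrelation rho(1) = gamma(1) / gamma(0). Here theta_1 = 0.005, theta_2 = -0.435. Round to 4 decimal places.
\rho(1) = 0.0024

For an MA(q) process with theta_0 = 1, the autocovariance is
  gamma(k) = sigma^2 * sum_{i=0..q-k} theta_i * theta_{i+k},
and rho(k) = gamma(k) / gamma(0). Sigma^2 cancels.
  numerator   = (1)*(0.005) + (0.005)*(-0.435) = 0.002825.
  denominator = (1)^2 + (0.005)^2 + (-0.435)^2 = 1.18925.
  rho(1) = 0.002825 / 1.18925 = 0.0024.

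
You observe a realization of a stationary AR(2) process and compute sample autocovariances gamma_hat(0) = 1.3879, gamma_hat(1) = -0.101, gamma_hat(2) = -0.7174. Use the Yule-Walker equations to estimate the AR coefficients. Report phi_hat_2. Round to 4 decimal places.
\hat\phi_{2} = -0.5250

The Yule-Walker equations for an AR(p) process read, in matrix form,
  Gamma_p phi = r_p,   with   (Gamma_p)_{ij} = gamma(|i - j|),
                       (r_p)_i = gamma(i),   i,j = 1..p.
Substitute the sample gammas (Toeplitz matrix and right-hand side of size 2):
  Gamma_p = [[1.3879, -0.101], [-0.101, 1.3879]]
  r_p     = [-0.101, -0.7174]
Written out:
  1.3879 phi_1 - 0.101 phi_2 = -0.101
  -0.101 phi_1 + 1.3879 phi_2 = -0.7174
Solve by Cramer's rule:
  det = gamma(0)^2 - gamma(1)^2 = (1.3879)^2 - (-0.101)^2 = 1.92626641 - 0.010201 = 1.91606541
  phi_hat_1 = [gamma(1) gamma(0) - gamma(1) gamma(2)] / det = [(-0.101)(1.3879) - (-0.101)(-0.7174)] / 1.91606541 = -0.2126353 / 1.91606541 = -0.111
  phi_hat_2 = [gamma(0) gamma(2) - gamma(1)^2] / det = [(1.3879)(-0.7174) - (-0.101)^2] / 1.91606541 = -1.00588046 / 1.91606541 = -0.525
So phi_hat = [-0.1110, -0.5250].
Therefore phi_hat_2 = -0.5250.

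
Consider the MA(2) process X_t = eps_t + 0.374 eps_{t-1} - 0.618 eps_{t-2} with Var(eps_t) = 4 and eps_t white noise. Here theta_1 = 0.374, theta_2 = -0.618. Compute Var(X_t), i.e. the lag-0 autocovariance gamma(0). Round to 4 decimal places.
\gamma(0) = 6.0872

For an MA(q) process X_t = eps_t + sum_i theta_i eps_{t-i} with
Var(eps_t) = sigma^2, the variance is
  gamma(0) = sigma^2 * (1 + sum_i theta_i^2).
  sum_i theta_i^2 = (0.374)^2 + (-0.618)^2 = 0.139876 + 0.381924 = 0.5218.
  gamma(0) = 4 * (1 + 0.5218) = 4 * 1.5218 = 6.0872.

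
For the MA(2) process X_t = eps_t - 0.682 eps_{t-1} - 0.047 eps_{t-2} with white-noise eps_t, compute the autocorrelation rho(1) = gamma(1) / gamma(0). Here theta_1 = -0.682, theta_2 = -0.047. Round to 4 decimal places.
\rho(1) = -0.4429

For an MA(q) process with theta_0 = 1, the autocovariance is
  gamma(k) = sigma^2 * sum_{i=0..q-k} theta_i * theta_{i+k},
and rho(k) = gamma(k) / gamma(0). Sigma^2 cancels.
  numerator   = (1)*(-0.682) + (-0.682)*(-0.047) = -0.649946.
  denominator = (1)^2 + (-0.682)^2 + (-0.047)^2 = 1.467333.
  rho(1) = -0.649946 / 1.467333 = -0.4429.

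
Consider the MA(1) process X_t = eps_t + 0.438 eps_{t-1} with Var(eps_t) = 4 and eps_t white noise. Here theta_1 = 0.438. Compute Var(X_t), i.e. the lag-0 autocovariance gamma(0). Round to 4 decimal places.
\gamma(0) = 4.7674

For an MA(q) process X_t = eps_t + sum_i theta_i eps_{t-i} with
Var(eps_t) = sigma^2, the variance is
  gamma(0) = sigma^2 * (1 + sum_i theta_i^2).
  sum_i theta_i^2 = (0.438)^2 = 0.191844.
  gamma(0) = 4 * (1 + 0.191844) = 4 * 1.191844 = 4.767376, which rounds to 4.7674.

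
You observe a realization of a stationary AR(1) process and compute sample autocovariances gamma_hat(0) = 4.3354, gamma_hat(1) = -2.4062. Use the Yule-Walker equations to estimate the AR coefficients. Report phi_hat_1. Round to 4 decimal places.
\hat\phi_{1} = -0.5550

The Yule-Walker equations for an AR(p) process read, in matrix form,
  Gamma_p phi = r_p,   with   (Gamma_p)_{ij} = gamma(|i - j|),
                       (r_p)_i = gamma(i),   i,j = 1..p.
Substitute the sample gammas (Toeplitz matrix and right-hand side of size 1):
  Gamma_p = [[4.3354]]
  r_p     = [-2.4062]
With p = 1 this is the single equation gamma(0) phi_1 = gamma(1):
  phi_hat_1 = gamma(1) / gamma(0) = -2.4062 / 4.3354 = -0.5550.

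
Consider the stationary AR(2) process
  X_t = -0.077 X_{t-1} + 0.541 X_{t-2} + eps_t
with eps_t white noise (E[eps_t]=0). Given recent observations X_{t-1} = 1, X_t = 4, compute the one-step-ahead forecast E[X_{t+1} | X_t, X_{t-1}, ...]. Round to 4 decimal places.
E[X_{t+1} \mid \mathcal F_t] = 0.2330

For an AR(p) model X_t = c + sum_i phi_i X_{t-i} + eps_t, the
one-step-ahead conditional mean is
  E[X_{t+1} | X_t, ...] = c + sum_i phi_i X_{t+1-i}.
Substitute known values:
  E[X_{t+1} | ...] = (-0.077) * (4) + (0.541) * (1)
                   = 0.2330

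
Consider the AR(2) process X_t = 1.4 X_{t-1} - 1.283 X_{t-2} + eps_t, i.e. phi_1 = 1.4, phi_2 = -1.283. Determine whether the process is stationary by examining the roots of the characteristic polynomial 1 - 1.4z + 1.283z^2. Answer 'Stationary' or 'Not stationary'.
\text{Not stationary}

The AR(p) characteristic polynomial is P(z) = 1 - 1.4z + 1.283z^2.
Stationarity requires all roots to lie outside the unit circle, i.e. |z| > 1 for every root.
Set 1 + (-1.4) z + (1.283) z^2 = 0, i.e. a z^2 + b z + c = 0 with a = 1.283, b = -1.4, c = 1.
Discriminant D = b^2 - 4ac = (-1.4)^2 - 4*(1.283)*1 = 1.96 - (5.132) = -3.172.
D < 0, so the roots are the complex-conjugate pair z = (-b +/- i sqrt(-D)) / (2a) = 0.5456 +/- 0.6941i.
For a conjugate pair |z|^2 = z * conj(z) = (product of roots) = c/a = 1/(1.283) = 0.779423, so |z| = sqrt(0.779423) = 0.8828 for both roots.
Moduli of all roots: 0.8828, 0.8828.
All moduli strictly greater than 1? No.
Verdict: Not stationary.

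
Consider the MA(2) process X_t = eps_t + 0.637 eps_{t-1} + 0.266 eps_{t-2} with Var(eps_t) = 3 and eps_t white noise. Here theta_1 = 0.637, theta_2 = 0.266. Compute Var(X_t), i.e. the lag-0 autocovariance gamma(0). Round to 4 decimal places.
\gamma(0) = 4.4296

For an MA(q) process X_t = eps_t + sum_i theta_i eps_{t-i} with
Var(eps_t) = sigma^2, the variance is
  gamma(0) = sigma^2 * (1 + sum_i theta_i^2).
  sum_i theta_i^2 = (0.637)^2 + (0.266)^2 = 0.405769 + 0.070756 = 0.476525.
  gamma(0) = 3 * (1 + 0.476525) = 3 * 1.476525 = 4.429575, which rounds to 4.4296.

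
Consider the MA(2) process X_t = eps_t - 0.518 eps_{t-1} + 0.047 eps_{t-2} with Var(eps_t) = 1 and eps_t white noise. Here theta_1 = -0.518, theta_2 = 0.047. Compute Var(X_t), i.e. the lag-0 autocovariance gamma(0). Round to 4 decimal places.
\gamma(0) = 1.2705

For an MA(q) process X_t = eps_t + sum_i theta_i eps_{t-i} with
Var(eps_t) = sigma^2, the variance is
  gamma(0) = sigma^2 * (1 + sum_i theta_i^2).
  sum_i theta_i^2 = (-0.518)^2 + (0.047)^2 = 0.268324 + 0.002209 = 0.270533.
  gamma(0) = 1 * (1 + 0.270533) = 1 * 1.270533 = 1.270533, which rounds to 1.2705.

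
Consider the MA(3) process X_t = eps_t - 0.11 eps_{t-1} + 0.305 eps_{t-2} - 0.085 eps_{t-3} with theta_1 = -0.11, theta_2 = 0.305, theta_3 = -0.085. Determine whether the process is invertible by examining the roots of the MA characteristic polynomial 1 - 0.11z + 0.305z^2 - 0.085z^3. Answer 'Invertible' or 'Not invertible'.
\text{Invertible}

The MA(q) characteristic polynomial is P(z) = 1 - 0.11z + 0.305z^2 - 0.085z^3.
Invertibility requires all roots to lie outside the unit circle, i.e. |z| > 1 for every root.
Degree 3: look for a simple real root z0 first, then factor out (1 - z/z0) and solve the remaining quadratic.
Testing z0 = 4: P(4) = 1 + (-0.11)(4) + (0.305)(4)^2 + (-0.085)(4)^3
  = 1 + (-0.44) + (4.88) + (-5.44) = 0.  So z_0 = 4 is a root, |z_0| = 4.
Divide out the factor (1 - 0.25 z) = (1 - z/z0) (since 1/z0 = 0.25):
  P(z) = (1 - 0.25 z)(1 + (0.14) z + (0.34) z^2)
  [check: z-coef 0.14 - (0.25) = -0.11; z^2-coef 0.34 - (0.25)(0.14) = 0.305; z^3-coef -(0.25)(0.34) = -0.085.]
Remaining roots from the quadratic factor 1 + (0.14) z + (0.34) z^2:
  Set 1 + (0.14) z + (0.34) z^2 = 0, i.e. a z^2 + b z + c = 0 with a = 0.34, b = 0.14, c = 1.
  Discriminant D = b^2 - 4ac = (0.14)^2 - 4*(0.34)*1 = 0.0196 - (1.36) = -1.3404.
  D < 0, so the roots are the complex-conjugate pair z = (-b +/- i sqrt(-D)) / (2a) = -0.2059 +/- 1.7026i.
  For a conjugate pair |z|^2 = z * conj(z) = (product of roots) = c/a = 1/(0.34) = 2.941176, so |z| = sqrt(2.941176) = 1.715 for both roots.
Moduli of all roots: 4.0000, 1.7150, 1.7150.
All moduli strictly greater than 1? Yes.
Verdict: Invertible.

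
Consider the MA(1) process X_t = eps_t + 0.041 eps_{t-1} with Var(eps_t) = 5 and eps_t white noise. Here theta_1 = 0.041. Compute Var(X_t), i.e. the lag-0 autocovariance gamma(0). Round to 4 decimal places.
\gamma(0) = 5.0084

For an MA(q) process X_t = eps_t + sum_i theta_i eps_{t-i} with
Var(eps_t) = sigma^2, the variance is
  gamma(0) = sigma^2 * (1 + sum_i theta_i^2).
  sum_i theta_i^2 = (0.041)^2 = 0.001681.
  gamma(0) = 5 * (1 + 0.001681) = 5 * 1.001681 = 5.008405, which rounds to 5.0084.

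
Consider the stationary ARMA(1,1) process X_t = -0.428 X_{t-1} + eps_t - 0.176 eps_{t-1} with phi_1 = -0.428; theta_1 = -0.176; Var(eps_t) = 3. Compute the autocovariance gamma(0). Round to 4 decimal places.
\gamma(0) = 4.3399

Multiply the model equation by X_{t-k} and take expectations. With theta_0 = psi_0 = 1 and psi_j the MA(infinity) weights, this gives
  gamma(k) - sum_i phi_i gamma(k-i) = c_k,
  c_k = sigma^2 * sum_{j=k..q} theta_j psi_{j-k}   (c_k = 0 for k > q),
using gamma(-m) = gamma(m).
psi-weights needed (psi_j = theta_j + sum_i phi_i psi_{j-i}):
  psi_1 = theta_1 + phi_1 = -0.176 + (-0.428) = -0.604
Right-hand sides:
  c_0 = sigma^2 (1 + theta_1 psi_1) = 3 * (1 + (-0.176)(-0.604)) = 3 * 1.106304 = 3.318912
  c_1 = sigma^2 theta_1 = 3 * (-0.176) = -0.528
  c_2 = 0
Equations for k = 0 and k = 1 (AR order 1):
  gamma(0) = phi_1 gamma(1) + c_0
  gamma(1) = phi_1 gamma(0) + c_1
Substituting the second into the first: gamma(0) (1 - phi_1^2) = c_0 + phi_1 c_1, so
  gamma(0) = (c_0 + phi_1 c_1) / (1 - phi_1^2) = (3.318912 + (-0.428)(-0.528)) / (1 - (-0.428)^2) = 3.544896 / 0.816816 = 4.339895.
Therefore gamma(0) = 4.3399 (to 4 decimal places).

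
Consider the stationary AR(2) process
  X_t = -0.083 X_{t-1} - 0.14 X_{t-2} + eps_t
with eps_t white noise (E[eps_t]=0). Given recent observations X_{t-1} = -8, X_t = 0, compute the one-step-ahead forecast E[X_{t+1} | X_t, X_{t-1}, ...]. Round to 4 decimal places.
E[X_{t+1} \mid \mathcal F_t] = 1.1200

For an AR(p) model X_t = c + sum_i phi_i X_{t-i} + eps_t, the
one-step-ahead conditional mean is
  E[X_{t+1} | X_t, ...] = c + sum_i phi_i X_{t+1-i}.
Substitute known values:
  E[X_{t+1} | ...] = (-0.083) * (0) + (-0.14) * (-8)
                   = 1.1200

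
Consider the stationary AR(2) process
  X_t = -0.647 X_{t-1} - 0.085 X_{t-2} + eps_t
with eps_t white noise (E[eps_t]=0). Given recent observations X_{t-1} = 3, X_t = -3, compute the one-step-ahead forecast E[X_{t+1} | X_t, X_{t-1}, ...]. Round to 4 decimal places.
E[X_{t+1} \mid \mathcal F_t] = 1.6860

For an AR(p) model X_t = c + sum_i phi_i X_{t-i} + eps_t, the
one-step-ahead conditional mean is
  E[X_{t+1} | X_t, ...] = c + sum_i phi_i X_{t+1-i}.
Substitute known values:
  E[X_{t+1} | ...] = (-0.647) * (-3) + (-0.085) * (3)
                   = 1.6860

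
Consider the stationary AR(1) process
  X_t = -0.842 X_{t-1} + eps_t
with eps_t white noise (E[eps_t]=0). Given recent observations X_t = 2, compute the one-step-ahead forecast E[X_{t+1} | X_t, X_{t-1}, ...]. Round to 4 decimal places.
E[X_{t+1} \mid \mathcal F_t] = -1.6840

For an AR(p) model X_t = c + sum_i phi_i X_{t-i} + eps_t, the
one-step-ahead conditional mean is
  E[X_{t+1} | X_t, ...] = c + sum_i phi_i X_{t+1-i}.
Substitute known values:
  E[X_{t+1} | ...] = (-0.842) * (2)
                   = -1.6840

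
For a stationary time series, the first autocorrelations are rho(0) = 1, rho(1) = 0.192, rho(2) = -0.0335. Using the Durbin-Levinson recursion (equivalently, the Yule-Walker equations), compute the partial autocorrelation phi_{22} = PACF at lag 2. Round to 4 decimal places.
\phi_{22} = -0.0731

The PACF at lag k is phi_{kk}, the last component of the solution
to the Yule-Walker system G_k phi = r_k where
  (G_k)_{ij} = rho(|i - j|), (r_k)_i = rho(i), i,j = 1..k.
Equivalently, Durbin-Levinson gives phi_{kk} iteratively:
  phi_{11} = rho(1)
  phi_{kk} = [rho(k) - sum_{j=1..k-1} phi_{k-1,j} rho(k-j)]
            / [1 - sum_{j=1..k-1} phi_{k-1,j} rho(j)],
  phi_{k,j} = phi_{k-1,j} - phi_{kk} phi_{k-1,k-j},  j = 1..k-1.
Step k = 1:
  phi_11 = rho(1) = 0.192.
Step k = 2:
  phi_22 = [rho(2) - phi_11 rho(1)] / [1 - phi_11 rho(1)] = [-0.0335 - (0.192)(0.192)] / [1 - (0.192)(0.192)]
         = -0.070364 / 0.963136 = -0.0731.
Therefore phi_{22} = -0.0731.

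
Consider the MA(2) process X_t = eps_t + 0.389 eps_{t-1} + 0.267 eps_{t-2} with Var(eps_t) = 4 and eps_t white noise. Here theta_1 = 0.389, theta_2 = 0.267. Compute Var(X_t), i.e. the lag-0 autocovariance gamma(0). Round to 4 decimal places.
\gamma(0) = 4.8904

For an MA(q) process X_t = eps_t + sum_i theta_i eps_{t-i} with
Var(eps_t) = sigma^2, the variance is
  gamma(0) = sigma^2 * (1 + sum_i theta_i^2).
  sum_i theta_i^2 = (0.389)^2 + (0.267)^2 = 0.151321 + 0.071289 = 0.22261.
  gamma(0) = 4 * (1 + 0.22261) = 4 * 1.22261 = 4.89044, which rounds to 4.8904.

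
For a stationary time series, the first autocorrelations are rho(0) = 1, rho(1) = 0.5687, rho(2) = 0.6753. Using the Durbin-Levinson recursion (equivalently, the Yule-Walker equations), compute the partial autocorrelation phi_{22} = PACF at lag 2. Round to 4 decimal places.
\phi_{22} = 0.5201

The PACF at lag k is phi_{kk}, the last component of the solution
to the Yule-Walker system G_k phi = r_k where
  (G_k)_{ij} = rho(|i - j|), (r_k)_i = rho(i), i,j = 1..k.
Equivalently, Durbin-Levinson gives phi_{kk} iteratively:
  phi_{11} = rho(1)
  phi_{kk} = [rho(k) - sum_{j=1..k-1} phi_{k-1,j} rho(k-j)]
            / [1 - sum_{j=1..k-1} phi_{k-1,j} rho(j)],
  phi_{k,j} = phi_{k-1,j} - phi_{kk} phi_{k-1,k-j},  j = 1..k-1.
Step k = 1:
  phi_11 = rho(1) = 0.5687.
Step k = 2:
  phi_22 = [rho(2) - phi_11 rho(1)] / [1 - phi_11 rho(1)] = [0.6753 - (0.5687)(0.5687)] / [1 - (0.5687)(0.5687)]
         = 0.35188031 / 0.67658031 = 0.5201.
Therefore phi_{22} = 0.5201.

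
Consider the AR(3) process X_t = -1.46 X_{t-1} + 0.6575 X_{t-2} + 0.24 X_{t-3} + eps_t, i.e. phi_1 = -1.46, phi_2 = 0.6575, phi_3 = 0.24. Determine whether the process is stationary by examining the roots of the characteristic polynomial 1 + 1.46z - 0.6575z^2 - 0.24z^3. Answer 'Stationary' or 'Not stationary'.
\text{Not stationary}

The AR(p) characteristic polynomial is P(z) = 1 + 1.46z - 0.6575z^2 - 0.24z^3.
Stationarity requires all roots to lie outside the unit circle, i.e. |z| > 1 for every root.
Degree 3: look for a simple real root z0 first, then factor out (1 - z/z0) and solve the remaining quadratic.
Testing z0 = -4: P(-4) = 1 + (1.46)(-4) + (-0.6575)(-4)^2 + (-0.24)(-4)^3
  = 1 + (-5.84) + (-10.52) + (15.36) = 0.  So z_0 = -4 is a root, |z_0| = 4.
Divide out the factor (1 + 0.25 z) = (1 - z/z0) (since 1/z0 = -0.25):
  P(z) = (1 + 0.25 z)(1 + (1.21) z + (-0.96) z^2)
  [check: z-coef 1.21 - (-0.25) = 1.46; z^2-coef -0.96 - (-0.25)(1.21) = -0.6575; z^3-coef -(-0.25)(-0.96) = -0.24.]
Remaining roots from the quadratic factor 1 + (1.21) z + (-0.96) z^2:
  Set 1 + (1.21) z + (-0.96) z^2 = 0, i.e. a z^2 + b z + c = 0 with a = -0.96, b = 1.21, c = 1.
  Discriminant D = b^2 - 4ac = (1.21)^2 - 4*(-0.96)*1 = 1.4641 - (-3.84) = 5.3041.
  D >= 0, so the roots are real: z = (-b +/- sqrt(D)) / (2a) = (-1.21 +/- 2.303063) / (-1.92).
    z_1 = (-1.21 + 2.303063) / (-1.92) = -0.5693,   |z_1| = 0.5693.
    z_2 = (-1.21 - 2.303063) / (-1.92) = 1.8297,   |z_2| = 1.8297.
Moduli of all roots: 4.0000, 0.5693, 1.8297.
All moduli strictly greater than 1? No.
Verdict: Not stationary.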